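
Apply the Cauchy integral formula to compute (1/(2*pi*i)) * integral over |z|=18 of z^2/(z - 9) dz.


Step 1: f(z) = z^2, a = 9 is inside |z| = 18
Step 2: By Cauchy integral formula: (1/(2pi*i)) * integral = f(a)
Step 3: f(9) = 9^2 = 81

81


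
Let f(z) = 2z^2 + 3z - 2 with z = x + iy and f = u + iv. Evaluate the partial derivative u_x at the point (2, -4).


Step 1: f(z) = 2(x+iy)^2 + 3(x+iy) - 2
Step 2: u = 2(x^2 - y^2) + 3x - 2
Step 3: u_x = 4x + 3
Step 4: At (2, -4): u_x = 8 + 3 = 11

11


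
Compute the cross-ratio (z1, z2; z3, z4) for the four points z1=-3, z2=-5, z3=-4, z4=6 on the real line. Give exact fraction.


Step 1: (z1-z3)(z2-z4) = 1 * (-11) = -11
Step 2: (z1-z4)(z2-z3) = (-9) * (-1) = 9
Step 3: Cross-ratio = -11/9 = -11/9

-11/9


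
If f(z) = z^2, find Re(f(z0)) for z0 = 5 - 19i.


Step 1: z0 = 5 - 19i
Step 2: z0^2 = 5^2 - (-19)^2 - 190i
Step 3: real part = 25 - 361 = -336

-336


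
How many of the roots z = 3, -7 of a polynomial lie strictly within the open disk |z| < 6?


Step 1: Check each root:
  z = 3: |3| = 3 < 6
  z = -7: |-7| = 7 >= 6
Step 2: Count = 1

1


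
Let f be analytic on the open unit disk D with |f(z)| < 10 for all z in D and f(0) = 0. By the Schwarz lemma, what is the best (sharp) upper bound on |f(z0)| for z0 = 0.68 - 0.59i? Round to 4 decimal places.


Step 1: g = f/10 maps D -> D with g(0) = 0, so by the Schwarz lemma |g(z)| <= |z|, i.e. |f(z)| <= 10|z|; this is sharp (f(z) = 10z).
Step 2: |z0|^2 = 0.68^2 + (-0.59)^2 = 0.8105
Step 3: |z0| = sqrt(0.8105) = 0.900278
Step 4: Best bound = 10 * |z0| = 10 * 0.900278 = 9.0028

9.0028


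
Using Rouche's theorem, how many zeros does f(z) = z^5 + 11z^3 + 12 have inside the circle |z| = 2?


Step 1: On |z| = 2 the three terms have sizes |z^5| = 2^5 = 32, |11z^3| = 11*2^3 = 88, |12| = 12
Step 2: The dominant term is g(z) = 11z^3; let h(z) = z^5 + 12 so f = g + h
Step 3: On |z| = 2: |g| = 88 and |h| <= 32 + 12 = 44
Step 4: Since 88 > 44, |h| < |g| on |z| = 2, so by Rouche f has the same number of zeros as g inside |z| < 2
Step 5: g(z) = 11z^3 has 3 zeros (at the origin, multiplicity 3) inside |z| < 2. Answer = 3

3


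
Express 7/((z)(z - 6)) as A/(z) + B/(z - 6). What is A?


Step 1: Multiply both sides by (z) and set z = 0
Step 2: A = 7 / (0 - 6)
Step 3: A = 7 / (-6)
Step 4: A = -7/6

-7/6


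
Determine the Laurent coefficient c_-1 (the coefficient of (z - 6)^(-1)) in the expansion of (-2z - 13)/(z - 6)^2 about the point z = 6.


Step 1: Write the numerator in powers of (z - 6): -2z - 13 = -2(z - 6) + (-2*6 - 13) = -2(z - 6) - 25
Step 2: Divide by (z - 6)^2: f(z) = -25(z - 6)^(-2) - 2(z - 6)^(-1)
Step 3: This finite sum is the Laurent series of f about z = 6.
Step 4: Coefficient of (z - 6)^(-1) = coefficient of (z - 6) in the re-centred numerator = -2

-2


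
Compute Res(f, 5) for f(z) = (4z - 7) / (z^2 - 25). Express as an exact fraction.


Step 1: Q(z) = z^2 - 25 = (z - 5)(z + 5)
Step 2: Q'(z) = 2z
Step 3: Q'(5) = 10, P(5) = 13
Step 4: Res = P(5)/Q'(5) = 13/10 = 13/10

13/10


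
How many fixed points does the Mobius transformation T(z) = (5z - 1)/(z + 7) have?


Step 1: Fixed points satisfy T(z) = z
Step 2: z^2 + 2z + 1 = 0
Step 3: Discriminant = 2^2 - 4*1*1 = 0
Step 4: Number of fixed points = 1

1


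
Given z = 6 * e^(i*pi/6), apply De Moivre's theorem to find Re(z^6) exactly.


Step 1: By De Moivre's theorem, z^6 = 6^6 * e^(i*6*pi/6) = 46656 * (cos(pi) + i*sin(pi))
Step 2: |z|^6 = 6^6 = 46656
Step 3: The angle pi already lies in [0, 2*pi)
Step 4: cos(pi) = -1
Step 5: Re(z^6) = 46656 * (-1) = -46656

-46656


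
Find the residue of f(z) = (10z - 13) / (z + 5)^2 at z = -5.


Step 1: Pole of order 2 at z = -5
Step 2: Res = lim d/dz [(z + 5)^2 * f(z)] as z -> -5
Step 3: (z + 5)^2 * f(z) = 10z - 13
Step 4: d/dz[10z - 13] = 10

10


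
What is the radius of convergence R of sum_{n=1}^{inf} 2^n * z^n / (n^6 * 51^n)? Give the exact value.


Step 1: General term a_n = 2^n / (n^6 * 51^n)
Step 2: By the root test, |a_n|^(1/n) = 2 / (n^(6/n) * 51) -> 2/51 as n -> infinity (since n^(6/n) -> 1)
Step 3: R = 1/lim|a_n|^(1/n) = 51/2

51/2


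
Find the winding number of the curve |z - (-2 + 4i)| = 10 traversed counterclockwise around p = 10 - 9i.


Step 1: Center c = (-2, 4), radius = 10
Step 2: |p - c|^2 = 12^2 + (-13)^2 = 313
Step 3: r^2 = 100
Step 4: |p-c| > r so winding number = 0

0


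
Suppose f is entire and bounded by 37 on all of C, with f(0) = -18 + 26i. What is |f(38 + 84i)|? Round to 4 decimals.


Step 1: By Liouville's theorem, a bounded entire function is constant.
Step 2: f(z) = f(0) = -18 + 26i for all z.
Step 3: |f(w)| = |-18 + 26i| = sqrt(324 + 676)
Step 4: = 31.6228

31.6228


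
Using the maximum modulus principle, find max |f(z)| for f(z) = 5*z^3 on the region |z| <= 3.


Step 1: On |z| = 3, |f(z)| = 5 * |z|^3 = 5 * 3^3
Step 2: By maximum modulus principle, maximum is on boundary.
Step 3: Maximum = 5 * 27 = 135

135


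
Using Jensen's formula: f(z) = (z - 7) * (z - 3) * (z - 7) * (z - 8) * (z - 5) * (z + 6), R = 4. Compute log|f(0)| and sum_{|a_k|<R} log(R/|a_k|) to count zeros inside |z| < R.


Jensen's formula: (1/2pi)*integral log|f(Re^it)|dt = log|f(0)| + sum_{|a_k|<R} log(R/|a_k|)
Step 1: f(0) = (-7) * (-3) * (-7) * (-8) * (-5) * 6 = -35280
Step 2: log|f(0)| = log|7| + log|3| + log|7| + log|8| + log|5| + log|-6| = 10.4711
Step 3: Zeros inside |z| < 4: 3
Step 4: Jensen sum = log(4/3) = 0.2877
Step 5: n(R) = number of terms in the Jensen sum = count of zeros inside |z| < 4 = 1

1


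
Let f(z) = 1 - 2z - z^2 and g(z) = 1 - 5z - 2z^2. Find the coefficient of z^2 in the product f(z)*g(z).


Step 1: z^2 term in f*g comes from: (1)*(-2z^2) + (-2z)*(-5z) + (-z^2)*(1)
Step 2: = -2 + 10 - 1
Step 3: = 7

7


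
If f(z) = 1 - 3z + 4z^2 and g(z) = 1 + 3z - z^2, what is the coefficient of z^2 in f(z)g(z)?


Step 1: z^2 term in f*g comes from: (1)*(-z^2) + (-3z)*(3z) + (4z^2)*(1)
Step 2: = -1 - 9 + 4
Step 3: = -6

-6


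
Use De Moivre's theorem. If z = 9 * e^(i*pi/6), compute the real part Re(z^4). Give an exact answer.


Step 1: By De Moivre's theorem, z^4 = 9^4 * e^(i*4*pi/6) = 6561 * (cos(2*pi/3) + i*sin(2*pi/3))
Step 2: |z|^4 = 9^4 = 6561
Step 3: The angle 2*pi/3 already lies in [0, 2*pi)
Step 4: cos(2*pi/3) = -1/2
Step 5: Re(z^4) = 6561 * (-1/2) = -6561/2

-6561/2


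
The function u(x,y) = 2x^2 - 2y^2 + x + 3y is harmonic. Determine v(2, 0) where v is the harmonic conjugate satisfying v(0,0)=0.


Step 1: v_x = -u_y = 4y - 3
Step 2: v_y = u_x = 4x + 1
Step 3: v = 4xy - 3x + y + C
Step 4: v(0,0) = 0 => C = 0
Step 5: v(2, 0) = -6

-6


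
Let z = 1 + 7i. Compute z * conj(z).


Step 1: conj(z) = 1 - 7i
Step 2: z * conj(z) = 1^2 + 7^2
Step 3: = 1 + 49 = 50

50


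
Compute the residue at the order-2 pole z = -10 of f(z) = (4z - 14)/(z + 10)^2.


Step 1: Pole of order 2 at z = -10
Step 2: Res = lim d/dz [(z + 10)^2 * f(z)] as z -> -10
Step 3: (z + 10)^2 * f(z) = 4z - 14
Step 4: d/dz[4z - 14] = 4

4


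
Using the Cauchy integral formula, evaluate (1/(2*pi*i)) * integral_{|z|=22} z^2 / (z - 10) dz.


Step 1: f(z) = z^2, a = 10 is inside |z| = 22
Step 2: By Cauchy integral formula: (1/(2pi*i)) * integral = f(a)
Step 3: f(10) = 10^2 = 100

100


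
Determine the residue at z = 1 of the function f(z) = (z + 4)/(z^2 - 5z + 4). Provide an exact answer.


Step 1: Q(z) = z^2 - 5z + 4 = (z - 1)(z - 4)
Step 2: Q'(z) = 2z - 5
Step 3: Q'(1) = -3, P(1) = 5
Step 4: Res = P(1)/Q'(1) = 5/(-3) = -5/3

-5/3


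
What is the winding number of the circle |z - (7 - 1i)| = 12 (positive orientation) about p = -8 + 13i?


Step 1: Center c = (7, -1), radius = 12
Step 2: |p - c|^2 = (-15)^2 + 14^2 = 421
Step 3: r^2 = 144
Step 4: |p-c| > r so winding number = 0

0


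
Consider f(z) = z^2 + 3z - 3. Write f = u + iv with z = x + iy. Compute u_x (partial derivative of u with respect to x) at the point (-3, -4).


Step 1: f(z) = (x+iy)^2 + 3(x+iy) - 3
Step 2: u = (x^2 - y^2) + 3x - 3
Step 3: u_x = 2x + 3
Step 4: At (-3, -4): u_x = -6 + 3 = -3

-3


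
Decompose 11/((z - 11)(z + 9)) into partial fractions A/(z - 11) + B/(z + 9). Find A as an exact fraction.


Step 1: Multiply both sides by (z - 11) and set z = 11
Step 2: A = 11 / (11 + 9)
Step 3: A = 11 / 20
Step 4: A = 11/20

11/20


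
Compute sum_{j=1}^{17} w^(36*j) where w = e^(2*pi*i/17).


Step 1: The sum sum_{j=1}^{n} w^(k*j) equals n if n | k, else 0.
Step 2: Here n = 17, k = 36
Step 3: Does n divide k? 17 | 36 -> False
Step 4: Sum = 0

0


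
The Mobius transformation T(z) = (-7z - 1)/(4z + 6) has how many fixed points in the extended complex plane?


Step 1: Fixed points satisfy T(z) = z
Step 2: 4z^2 + 13z + 1 = 0
Step 3: Discriminant = 13^2 - 4*4*1 = 153
Step 4: Number of fixed points = 2

2


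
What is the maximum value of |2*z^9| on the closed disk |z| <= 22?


Step 1: On |z| = 22, |f(z)| = 2 * |z|^9 = 2 * 22^9
Step 2: By maximum modulus principle, maximum is on boundary.
Step 3: Maximum = 2 * 1207269217792 = 2414538435584

2414538435584


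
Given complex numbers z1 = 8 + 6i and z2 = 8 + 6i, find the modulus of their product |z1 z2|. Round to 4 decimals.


Step 1: |z1| = sqrt(8^2 + 6^2) = sqrt(100)
Step 2: |z2| = sqrt(8^2 + 6^2) = sqrt(100)
Step 3: |z1*z2| = |z1|*|z2| = sqrt(100) * sqrt(100) = sqrt(100 * 100) = sqrt(10000)
Step 4: = 100.0

100.0


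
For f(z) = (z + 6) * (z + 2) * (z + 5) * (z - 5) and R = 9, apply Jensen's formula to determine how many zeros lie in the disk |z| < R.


Jensen's formula: (1/2pi)*integral log|f(Re^it)|dt = log|f(0)| + sum_{|a_k|<R} log(R/|a_k|)
Step 1: f(0) = 6 * 2 * 5 * (-5) = -300
Step 2: log|f(0)| = log|-6| + log|-2| + log|-5| + log|5| = 5.7038
Step 3: Zeros inside |z| < 9: -6, -2, -5, 5
Step 4: Jensen sum = log(9/6) + log(9/2) + log(9/5) + log(9/5) = 3.0851
Step 5: n(R) = number of terms in the Jensen sum = count of zeros inside |z| < 9 = 4

4


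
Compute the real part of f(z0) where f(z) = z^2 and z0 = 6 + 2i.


Step 1: z0 = 6 + 2i
Step 2: z0^2 = 6^2 - 2^2 + 24i
Step 3: real part = 36 - 4 = 32

32


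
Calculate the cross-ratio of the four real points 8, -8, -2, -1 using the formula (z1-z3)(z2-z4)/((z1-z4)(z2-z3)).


Step 1: (z1-z3)(z2-z4) = 10 * (-7) = -70
Step 2: (z1-z4)(z2-z3) = 9 * (-6) = -54
Step 3: Cross-ratio = 70/54 = 35/27

35/27


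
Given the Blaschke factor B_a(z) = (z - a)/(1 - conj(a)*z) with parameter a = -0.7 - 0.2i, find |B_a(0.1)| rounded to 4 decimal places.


Step 1: Numerator z0 - a = 0.1 - (-0.7 - 0.2i) = 0.8 + 0.2i
Step 2: Denominator 1 - conj(a)*z0 = 1 - (-0.7 + 0.2i)*0.1 = 1.07 - 0.02i
Step 3: |z0 - a|^2 = 0.8^2 + 0.2^2 = 0.68; |1 - conj(a)*z0|^2 = 1.07^2 + (-0.02)^2 = 1.1453
Step 4: |B_a(0.1)| = sqrt(0.68 / 1.1453) = sqrt(0.593731)
Step 5: = 0.7705

0.7705


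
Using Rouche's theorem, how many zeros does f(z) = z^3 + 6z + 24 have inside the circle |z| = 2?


Step 1: On |z| = 2 the three terms have sizes |z^3| = 2^3 = 8, |6z| = 6*2 = 12, |24| = 24
Step 2: The dominant term is g(z) = 24; let h(z) = z^3 + 6z so f = g + h
Step 3: On |z| = 2: |g| = 24 and |h| <= 8 + 12 = 20
Step 4: Since 24 > 20, |h| < |g| on |z| = 2, so by Rouche f has the same number of zeros as g inside |z| < 2
Step 5: g(z) = 24 is a nonzero constant with no zeros inside |z| < 2. Answer = 0

0


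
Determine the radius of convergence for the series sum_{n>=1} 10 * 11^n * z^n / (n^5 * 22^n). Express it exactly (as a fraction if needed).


Step 1: General term a_n = 10 * 11^n / (n^5 * 22^n)
Step 2: By the root test, |a_n|^(1/n) = 10^(1/n) * 11 / (n^(5/n) * 22) -> 11/22 as n -> infinity (since 10^(1/n) -> 1 and n^(5/n) -> 1)
Step 3: R = 1/lim|a_n|^(1/n) = 22/11 = 2

2


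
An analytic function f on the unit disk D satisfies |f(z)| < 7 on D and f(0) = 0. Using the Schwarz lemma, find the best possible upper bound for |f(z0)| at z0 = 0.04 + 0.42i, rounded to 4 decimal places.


Step 1: g = f/7 maps D -> D with g(0) = 0, so by the Schwarz lemma |g(z)| <= |z|, i.e. |f(z)| <= 7|z|; this is sharp (f(z) = 7z).
Step 2: |z0|^2 = 0.04^2 + 0.42^2 = 0.178
Step 3: |z0| = sqrt(0.178) = 0.4219
Step 4: Best bound = 7 * |z0| = 7 * 0.4219 = 2.9533

2.9533


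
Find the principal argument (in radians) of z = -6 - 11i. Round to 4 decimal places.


Step 1: z = -6 - 11i
Step 2: arg(z) = atan2(-11, -6)
Step 3: arg(z) = -2.0701

-2.0701


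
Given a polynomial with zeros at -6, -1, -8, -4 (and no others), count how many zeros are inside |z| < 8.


Step 1: Check each root:
  z = -6: |-6| = 6 < 8
  z = -1: |-1| = 1 < 8
  z = -8: |-8| = 8 >= 8
  z = -4: |-4| = 4 < 8
Step 2: Count = 3

3


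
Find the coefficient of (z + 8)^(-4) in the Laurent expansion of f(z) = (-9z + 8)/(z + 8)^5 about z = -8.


Step 1: Write the numerator in powers of (z + 8): -9z + 8 = -9(z + 8) + (-9*(-8) + 8) = -9(z + 8) + 80
Step 2: Divide by (z + 8)^5: f(z) = 80(z + 8)^(-5) - 9(z + 8)^(-4)
Step 3: This finite sum is the Laurent series of f about z = -8.
Step 4: Coefficient of (z + 8)^(-4) = coefficient of (z + 8) in the re-centred numerator = -9

-9


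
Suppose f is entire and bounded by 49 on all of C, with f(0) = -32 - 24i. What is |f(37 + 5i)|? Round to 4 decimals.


Step 1: By Liouville's theorem, a bounded entire function is constant.
Step 2: f(z) = f(0) = -32 - 24i for all z.
Step 3: |f(w)| = |-32 - 24i| = sqrt(1024 + 576)
Step 4: = 40.0

40.0


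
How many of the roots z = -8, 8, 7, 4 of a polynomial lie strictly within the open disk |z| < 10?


Step 1: Check each root:
  z = -8: |-8| = 8 < 10
  z = 8: |8| = 8 < 10
  z = 7: |7| = 7 < 10
  z = 4: |4| = 4 < 10
Step 2: Count = 4

4


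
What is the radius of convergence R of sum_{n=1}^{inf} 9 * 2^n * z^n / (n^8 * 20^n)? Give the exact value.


Step 1: General term a_n = 9 * 2^n / (n^8 * 20^n)
Step 2: By the root test, |a_n|^(1/n) = 9^(1/n) * 2 / (n^(8/n) * 20) -> 2/20 as n -> infinity (since 9^(1/n) -> 1 and n^(8/n) -> 1)
Step 3: R = 1/lim|a_n|^(1/n) = 20/2 = 10

10


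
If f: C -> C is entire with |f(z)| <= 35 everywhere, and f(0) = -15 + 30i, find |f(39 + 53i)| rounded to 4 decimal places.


Step 1: By Liouville's theorem, a bounded entire function is constant.
Step 2: f(z) = f(0) = -15 + 30i for all z.
Step 3: |f(w)| = |-15 + 30i| = sqrt(225 + 900)
Step 4: = 33.541

33.541


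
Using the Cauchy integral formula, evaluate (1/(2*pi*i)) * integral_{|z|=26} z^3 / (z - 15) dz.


Step 1: f(z) = z^3, a = 15 is inside |z| = 26
Step 2: By Cauchy integral formula: (1/(2pi*i)) * integral = f(a)
Step 3: f(15) = 15^3 = 3375

3375


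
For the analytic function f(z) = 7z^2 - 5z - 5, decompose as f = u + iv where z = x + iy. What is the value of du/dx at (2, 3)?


Step 1: f(z) = 7(x+iy)^2 - 5(x+iy) - 5
Step 2: u = 7(x^2 - y^2) - 5x - 5
Step 3: u_x = 14x - 5
Step 4: At (2, 3): u_x = 28 - 5 = 23

23


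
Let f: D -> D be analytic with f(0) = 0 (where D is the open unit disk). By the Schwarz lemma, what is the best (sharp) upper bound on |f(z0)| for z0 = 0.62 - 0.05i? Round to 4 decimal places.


Step 1: Schwarz lemma: if f: D -> D is analytic with f(0) = 0, then |f(z)| <= |z| for all z in D, and this is sharp (f(z) = z).
Step 2: |z0|^2 = 0.62^2 + (-0.05)^2 = 0.3869
Step 3: |z0| = sqrt(0.3869) = 0.622013
Step 4: Best bound = |z0| = 0.622

0.622


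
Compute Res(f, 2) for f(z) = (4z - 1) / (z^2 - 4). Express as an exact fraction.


Step 1: Q(z) = z^2 - 4 = (z - 2)(z + 2)
Step 2: Q'(z) = 2z
Step 3: Q'(2) = 4, P(2) = 7
Step 4: Res = P(2)/Q'(2) = 7/4 = 7/4

7/4


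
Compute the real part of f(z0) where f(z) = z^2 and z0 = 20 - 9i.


Step 1: z0 = 20 - 9i
Step 2: z0^2 = 20^2 - (-9)^2 - 360i
Step 3: real part = 400 - 81 = 319

319


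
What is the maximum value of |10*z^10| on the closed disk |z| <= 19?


Step 1: On |z| = 19, |f(z)| = 10 * |z|^10 = 10 * 19^10
Step 2: By maximum modulus principle, maximum is on boundary.
Step 3: Maximum = 10 * 6131066257801 = 61310662578010

61310662578010


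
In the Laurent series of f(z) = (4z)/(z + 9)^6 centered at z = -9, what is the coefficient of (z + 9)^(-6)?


Step 1: Write the numerator in powers of (z + 9): 4z = 4(z + 9) + (4*(-9) + 0) = 4(z + 9) - 36
Step 2: Divide by (z + 9)^6: f(z) = -36(z + 9)^(-6) + 4(z + 9)^(-5)
Step 3: This finite sum is the Laurent series of f about z = -9.
Step 4: Coefficient of (z + 9)^(-6) = 4*(-9) + 0 = -36

-36


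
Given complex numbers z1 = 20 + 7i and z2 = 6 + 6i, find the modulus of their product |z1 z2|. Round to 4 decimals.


Step 1: |z1| = sqrt(20^2 + 7^2) = sqrt(449)
Step 2: |z2| = sqrt(6^2 + 6^2) = sqrt(72)
Step 3: |z1*z2| = |z1|*|z2| = sqrt(449) * sqrt(72) = sqrt(449 * 72) = sqrt(32328)
Step 4: = 179.7999

179.7999


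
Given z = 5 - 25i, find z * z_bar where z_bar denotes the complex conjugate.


Step 1: conj(z) = 5 + 25i
Step 2: z * conj(z) = 5^2 + (-25)^2
Step 3: = 25 + 625 = 650

650


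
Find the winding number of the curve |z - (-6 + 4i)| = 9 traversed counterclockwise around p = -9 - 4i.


Step 1: Center c = (-6, 4), radius = 9
Step 2: |p - c|^2 = (-3)^2 + (-8)^2 = 73
Step 3: r^2 = 81
Step 4: |p-c| < r so winding number = 1

1


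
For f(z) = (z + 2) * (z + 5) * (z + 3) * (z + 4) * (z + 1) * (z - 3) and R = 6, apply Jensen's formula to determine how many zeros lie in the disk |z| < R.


Jensen's formula: (1/2pi)*integral log|f(Re^it)|dt = log|f(0)| + sum_{|a_k|<R} log(R/|a_k|)
Step 1: f(0) = 2 * 5 * 3 * 4 * 1 * (-3) = -360
Step 2: log|f(0)| = log|-2| + log|-5| + log|-3| + log|-4| + log|-1| + log|3| = 5.8861
Step 3: Zeros inside |z| < 6: -2, -5, -3, -4, -1, 3
Step 4: Jensen sum = log(6/2) + log(6/5) + log(6/3) + log(6/4) + log(6/1) + log(6/3) = 4.8645
Step 5: n(R) = number of terms in the Jensen sum = count of zeros inside |z| < 6 = 6

6


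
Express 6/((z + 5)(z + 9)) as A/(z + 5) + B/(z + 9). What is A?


Step 1: Multiply both sides by (z + 5) and set z = -5
Step 2: A = 6 / (-5 + 9)
Step 3: A = 6 / 4
Step 4: A = 3/2

3/2


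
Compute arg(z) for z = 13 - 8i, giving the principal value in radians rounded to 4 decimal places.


Step 1: z = 13 - 8i
Step 2: arg(z) = atan2(-8, 13)
Step 3: arg(z) = -0.5517

-0.5517


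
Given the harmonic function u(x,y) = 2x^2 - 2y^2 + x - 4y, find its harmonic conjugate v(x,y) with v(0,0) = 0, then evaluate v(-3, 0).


Step 1: v_x = -u_y = 4y + 4
Step 2: v_y = u_x = 4x + 1
Step 3: v = 4xy + 4x + y + C
Step 4: v(0,0) = 0 => C = 0
Step 5: v(-3, 0) = -12

-12


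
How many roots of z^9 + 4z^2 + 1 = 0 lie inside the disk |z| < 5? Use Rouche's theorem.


Step 1: On |z| = 5 the three terms have sizes |z^9| = 5^9 = 1953125, |4z^2| = 4*5^2 = 100, |1| = 1
Step 2: The dominant term is g(z) = z^9; let h(z) = 4z^2 + 1 so f = g + h
Step 3: On |z| = 5: |g| = 1953125 and |h| <= 100 + 1 = 101
Step 4: Since 1953125 > 101, |h| < |g| on |z| = 5, so by Rouche f has the same number of zeros as g inside |z| < 5
Step 5: g(z) = z^9 has 9 zeros (all at the origin) inside |z| < 5. Answer = 9

9


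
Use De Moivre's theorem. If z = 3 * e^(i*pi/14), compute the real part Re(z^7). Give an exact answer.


Step 1: By De Moivre's theorem, z^7 = 3^7 * e^(i*7*pi/14) = 2187 * (cos(pi/2) + i*sin(pi/2))
Step 2: |z|^7 = 3^7 = 2187
Step 3: The angle pi/2 already lies in [0, 2*pi)
Step 4: cos(pi/2) = 0
Step 5: Re(z^7) = 2187 * 0 = 0

0


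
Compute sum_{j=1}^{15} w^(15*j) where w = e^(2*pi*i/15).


Step 1: The sum sum_{j=1}^{n} w^(k*j) equals n if n | k, else 0.
Step 2: Here n = 15, k = 15
Step 3: Does n divide k? 15 | 15 -> True
Step 4: Sum = 15

15


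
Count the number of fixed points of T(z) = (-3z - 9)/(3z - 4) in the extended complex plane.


Step 1: Fixed points satisfy T(z) = z
Step 2: 3z^2 - z + 9 = 0
Step 3: Discriminant = (-1)^2 - 4*3*9 = -107
Step 4: Number of fixed points = 2

2


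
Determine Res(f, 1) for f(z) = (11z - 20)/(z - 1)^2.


Step 1: Pole of order 2 at z = 1
Step 2: Res = lim d/dz [(z - 1)^2 * f(z)] as z -> 1
Step 3: (z - 1)^2 * f(z) = 11z - 20
Step 4: d/dz[11z - 20] = 11

11


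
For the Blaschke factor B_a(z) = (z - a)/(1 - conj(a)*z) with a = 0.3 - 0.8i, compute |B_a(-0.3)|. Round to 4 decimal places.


Step 1: Numerator z0 - a = -0.3 - (0.3 - 0.8i) = -0.6 + 0.8i
Step 2: Denominator 1 - conj(a)*z0 = 1 - (0.3 + 0.8i)*(-0.3) = 1.09 + 0.24i
Step 3: |z0 - a|^2 = (-0.6)^2 + 0.8^2 = 1; |1 - conj(a)*z0|^2 = 1.09^2 + 0.24^2 = 1.2457
Step 4: |B_a(-0.3)| = sqrt(1 / 1.2457) = sqrt(0.802761)
Step 5: = 0.896

0.896


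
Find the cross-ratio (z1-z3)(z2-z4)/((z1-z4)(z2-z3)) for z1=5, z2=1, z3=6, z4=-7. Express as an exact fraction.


Step 1: (z1-z3)(z2-z4) = (-1) * 8 = -8
Step 2: (z1-z4)(z2-z3) = 12 * (-5) = -60
Step 3: Cross-ratio = 8/60 = 2/15

2/15


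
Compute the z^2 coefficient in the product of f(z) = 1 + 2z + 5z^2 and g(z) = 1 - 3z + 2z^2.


Step 1: z^2 term in f*g comes from: (1)*(2z^2) + (2z)*(-3z) + (5z^2)*(1)
Step 2: = 2 - 6 + 5
Step 3: = 1

1


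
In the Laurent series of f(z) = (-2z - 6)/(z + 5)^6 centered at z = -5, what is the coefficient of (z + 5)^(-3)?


Step 1: Write the numerator in powers of (z + 5): -2z - 6 = -2(z + 5) + (-2*(-5) - 6) = -2(z + 5) + 4
Step 2: Divide by (z + 5)^6: f(z) = 4(z + 5)^(-6) - 2(z + 5)^(-5)
Step 3: This finite sum is the Laurent series of f about z = -5.
Step 4: Only the powers -6 and -5 appear, so the coefficient of (z + 5)^(-3) = 0

0


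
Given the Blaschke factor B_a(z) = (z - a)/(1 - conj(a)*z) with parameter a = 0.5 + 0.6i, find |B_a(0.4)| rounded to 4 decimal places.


Step 1: Numerator z0 - a = 0.4 - (0.5 + 0.6i) = -0.1 - 0.6i
Step 2: Denominator 1 - conj(a)*z0 = 1 - (0.5 - 0.6i)*0.4 = 0.8 + 0.24i
Step 3: |z0 - a|^2 = (-0.1)^2 + (-0.6)^2 = 0.37; |1 - conj(a)*z0|^2 = 0.8^2 + 0.24^2 = 0.6976
Step 4: |B_a(0.4)| = sqrt(0.37 / 0.6976) = sqrt(0.53039)
Step 5: = 0.7283

0.7283


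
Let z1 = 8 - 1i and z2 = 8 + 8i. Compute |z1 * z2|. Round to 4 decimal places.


Step 1: |z1| = sqrt(8^2 + (-1)^2) = sqrt(65)
Step 2: |z2| = sqrt(8^2 + 8^2) = sqrt(128)
Step 3: |z1*z2| = |z1|*|z2| = sqrt(65) * sqrt(128) = sqrt(65 * 128) = sqrt(8320)
Step 4: = 91.214

91.214


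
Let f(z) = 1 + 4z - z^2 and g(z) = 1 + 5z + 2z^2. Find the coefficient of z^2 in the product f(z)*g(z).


Step 1: z^2 term in f*g comes from: (1)*(2z^2) + (4z)*(5z) + (-z^2)*(1)
Step 2: = 2 + 20 - 1
Step 3: = 21

21


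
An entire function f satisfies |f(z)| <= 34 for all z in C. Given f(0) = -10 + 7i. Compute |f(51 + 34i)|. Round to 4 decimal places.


Step 1: By Liouville's theorem, a bounded entire function is constant.
Step 2: f(z) = f(0) = -10 + 7i for all z.
Step 3: |f(w)| = |-10 + 7i| = sqrt(100 + 49)
Step 4: = 12.2066

12.2066


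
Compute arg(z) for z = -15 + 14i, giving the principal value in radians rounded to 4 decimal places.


Step 1: z = -15 + 14i
Step 2: arg(z) = atan2(14, -15)
Step 3: arg(z) = 2.3907

2.3907


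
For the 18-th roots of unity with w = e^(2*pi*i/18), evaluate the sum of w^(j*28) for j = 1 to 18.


Step 1: The sum sum_{j=1}^{n} w^(k*j) equals n if n | k, else 0.
Step 2: Here n = 18, k = 28
Step 3: Does n divide k? 18 | 28 -> False
Step 4: Sum = 0

0


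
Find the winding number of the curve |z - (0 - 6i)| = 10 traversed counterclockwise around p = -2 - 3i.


Step 1: Center c = (0, -6), radius = 10
Step 2: |p - c|^2 = (-2)^2 + 3^2 = 13
Step 3: r^2 = 100
Step 4: |p-c| < r so winding number = 1

1


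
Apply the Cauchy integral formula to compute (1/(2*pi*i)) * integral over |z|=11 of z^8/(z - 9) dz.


Step 1: f(z) = z^8, a = 9 is inside |z| = 11
Step 2: By Cauchy integral formula: (1/(2pi*i)) * integral = f(a)
Step 3: f(9) = 9^8 = 43046721

43046721


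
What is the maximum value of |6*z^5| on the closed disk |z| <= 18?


Step 1: On |z| = 18, |f(z)| = 6 * |z|^5 = 6 * 18^5
Step 2: By maximum modulus principle, maximum is on boundary.
Step 3: Maximum = 6 * 1889568 = 11337408

11337408


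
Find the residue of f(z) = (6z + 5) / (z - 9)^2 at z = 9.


Step 1: Pole of order 2 at z = 9
Step 2: Res = lim d/dz [(z - 9)^2 * f(z)] as z -> 9
Step 3: (z - 9)^2 * f(z) = 6z + 5
Step 4: d/dz[6z + 5] = 6

6


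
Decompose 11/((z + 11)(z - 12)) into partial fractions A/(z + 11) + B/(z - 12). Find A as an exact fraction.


Step 1: Multiply both sides by (z + 11) and set z = -11
Step 2: A = 11 / (-11 - 12)
Step 3: A = 11 / (-23)
Step 4: A = -11/23

-11/23


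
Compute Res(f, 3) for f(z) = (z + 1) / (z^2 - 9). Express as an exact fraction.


Step 1: Q(z) = z^2 - 9 = (z - 3)(z + 3)
Step 2: Q'(z) = 2z
Step 3: Q'(3) = 6, P(3) = 4
Step 4: Res = P(3)/Q'(3) = 4/6 = 2/3

2/3


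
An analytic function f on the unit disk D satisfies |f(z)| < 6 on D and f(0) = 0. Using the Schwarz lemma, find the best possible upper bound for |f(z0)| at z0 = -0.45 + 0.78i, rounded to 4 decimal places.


Step 1: g = f/6 maps D -> D with g(0) = 0, so by the Schwarz lemma |g(z)| <= |z|, i.e. |f(z)| <= 6|z|; this is sharp (f(z) = 6z).
Step 2: |z0|^2 = (-0.45)^2 + 0.78^2 = 0.8109
Step 3: |z0| = sqrt(0.8109) = 0.9005
Step 4: Best bound = 6 * |z0| = 6 * 0.9005 = 5.403

5.403


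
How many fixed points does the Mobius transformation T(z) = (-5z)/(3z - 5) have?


Step 1: Fixed points satisfy T(z) = z
Step 2: 3z^2 = 0
Step 3: Discriminant = 0^2 - 4*3*0 = 0
Step 4: Number of fixed points = 1

1


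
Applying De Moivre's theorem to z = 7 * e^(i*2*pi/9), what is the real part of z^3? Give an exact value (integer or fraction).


Step 1: By De Moivre's theorem, z^3 = 7^3 * e^(i*3*2*pi/9) = 343 * (cos(2*pi/3) + i*sin(2*pi/3))
Step 2: |z|^3 = 7^3 = 343
Step 3: The angle 2*pi/3 already lies in [0, 2*pi)
Step 4: cos(2*pi/3) = -1/2
Step 5: Re(z^3) = 343 * (-1/2) = -343/2

-343/2


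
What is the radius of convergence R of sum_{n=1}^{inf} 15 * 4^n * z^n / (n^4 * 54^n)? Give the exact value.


Step 1: General term a_n = 15 * 4^n / (n^4 * 54^n)
Step 2: By the root test, |a_n|^(1/n) = 15^(1/n) * 4 / (n^(4/n) * 54) -> 4/54 as n -> infinity (since 15^(1/n) -> 1 and n^(4/n) -> 1)
Step 3: R = 1/lim|a_n|^(1/n) = 54/4 = 27/2

27/2


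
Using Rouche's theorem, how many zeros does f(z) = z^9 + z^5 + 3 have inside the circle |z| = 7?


Step 1: On |z| = 7 the three terms have sizes |z^9| = 7^9 = 40353607, |z^5| = 7^5 = 16807, |3| = 3
Step 2: The dominant term is g(z) = z^9; let h(z) = z^5 + 3 so f = g + h
Step 3: On |z| = 7: |g| = 40353607 and |h| <= 16807 + 3 = 16810
Step 4: Since 40353607 > 16810, |h| < |g| on |z| = 7, so by Rouche f has the same number of zeros as g inside |z| < 7
Step 5: g(z) = z^9 has 9 zeros (all at the origin) inside |z| < 7. Answer = 9

9


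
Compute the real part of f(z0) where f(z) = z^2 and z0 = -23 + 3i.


Step 1: z0 = -23 + 3i
Step 2: z0^2 = (-23)^2 - 3^2 - 138i
Step 3: real part = 529 - 9 = 520

520


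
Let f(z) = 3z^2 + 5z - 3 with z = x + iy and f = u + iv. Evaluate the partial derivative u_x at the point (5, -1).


Step 1: f(z) = 3(x+iy)^2 + 5(x+iy) - 3
Step 2: u = 3(x^2 - y^2) + 5x - 3
Step 3: u_x = 6x + 5
Step 4: At (5, -1): u_x = 30 + 5 = 35

35


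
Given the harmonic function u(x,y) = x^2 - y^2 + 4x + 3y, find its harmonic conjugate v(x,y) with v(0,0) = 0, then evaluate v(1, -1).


Step 1: v_x = -u_y = 2y - 3
Step 2: v_y = u_x = 2x + 4
Step 3: v = 2xy - 3x + 4y + C
Step 4: v(0,0) = 0 => C = 0
Step 5: v(1, -1) = -9

-9


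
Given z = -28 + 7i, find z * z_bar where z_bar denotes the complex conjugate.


Step 1: conj(z) = -28 - 7i
Step 2: z * conj(z) = (-28)^2 + 7^2
Step 3: = 784 + 49 = 833

833


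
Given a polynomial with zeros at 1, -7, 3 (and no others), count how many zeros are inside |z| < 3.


Step 1: Check each root:
  z = 1: |1| = 1 < 3
  z = -7: |-7| = 7 >= 3
  z = 3: |3| = 3 >= 3
Step 2: Count = 1

1


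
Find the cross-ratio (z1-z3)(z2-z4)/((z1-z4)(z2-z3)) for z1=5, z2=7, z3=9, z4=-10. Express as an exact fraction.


Step 1: (z1-z3)(z2-z4) = (-4) * 17 = -68
Step 2: (z1-z4)(z2-z3) = 15 * (-2) = -30
Step 3: Cross-ratio = 68/30 = 34/15

34/15


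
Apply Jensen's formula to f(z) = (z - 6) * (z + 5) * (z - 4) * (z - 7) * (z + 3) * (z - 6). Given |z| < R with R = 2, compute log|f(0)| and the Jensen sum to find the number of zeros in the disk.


Jensen's formula: (1/2pi)*integral log|f(Re^it)|dt = log|f(0)| + sum_{|a_k|<R} log(R/|a_k|)
Step 1: f(0) = (-6) * 5 * (-4) * (-7) * 3 * (-6) = 15120
Step 2: log|f(0)| = log|6| + log|-5| + log|4| + log|7| + log|-3| + log|6| = 9.6238
Step 3: Zeros inside |z| < 2: none
Step 4: Jensen sum = (empty sum) = 0
Step 5: n(R) = number of terms in the Jensen sum = count of zeros inside |z| < 2 = 0

0


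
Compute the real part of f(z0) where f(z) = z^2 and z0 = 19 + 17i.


Step 1: z0 = 19 + 17i
Step 2: z0^2 = 19^2 - 17^2 + 646i
Step 3: real part = 361 - 289 = 72

72


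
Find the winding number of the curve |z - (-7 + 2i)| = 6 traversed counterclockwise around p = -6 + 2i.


Step 1: Center c = (-7, 2), radius = 6
Step 2: |p - c|^2 = 1^2 + 0^2 = 1
Step 3: r^2 = 36
Step 4: |p-c| < r so winding number = 1

1


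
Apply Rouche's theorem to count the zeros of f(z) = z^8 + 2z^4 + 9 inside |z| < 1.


Step 1: On |z| = 1 the three terms have sizes |z^8| = 1^8 = 1, |2z^4| = 2*1^4 = 2, |9| = 9
Step 2: The dominant term is g(z) = 9; let h(z) = z^8 + 2z^4 so f = g + h
Step 3: On |z| = 1: |g| = 9 and |h| <= 1 + 2 = 3
Step 4: Since 9 > 3, |h| < |g| on |z| = 1, so by Rouche f has the same number of zeros as g inside |z| < 1
Step 5: g(z) = 9 is a nonzero constant with no zeros inside |z| < 1. Answer = 0

0


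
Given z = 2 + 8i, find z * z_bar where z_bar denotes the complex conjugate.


Step 1: conj(z) = 2 - 8i
Step 2: z * conj(z) = 2^2 + 8^2
Step 3: = 4 + 64 = 68

68


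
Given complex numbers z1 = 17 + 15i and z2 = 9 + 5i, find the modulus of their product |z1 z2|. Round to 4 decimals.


Step 1: |z1| = sqrt(17^2 + 15^2) = sqrt(514)
Step 2: |z2| = sqrt(9^2 + 5^2) = sqrt(106)
Step 3: |z1*z2| = |z1|*|z2| = sqrt(514) * sqrt(106) = sqrt(514 * 106) = sqrt(54484)
Step 4: = 233.4181

233.4181


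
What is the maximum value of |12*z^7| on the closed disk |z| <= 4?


Step 1: On |z| = 4, |f(z)| = 12 * |z|^7 = 12 * 4^7
Step 2: By maximum modulus principle, maximum is on boundary.
Step 3: Maximum = 12 * 16384 = 196608

196608


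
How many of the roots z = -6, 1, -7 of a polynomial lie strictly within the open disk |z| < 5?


Step 1: Check each root:
  z = -6: |-6| = 6 >= 5
  z = 1: |1| = 1 < 5
  z = -7: |-7| = 7 >= 5
Step 2: Count = 1

1


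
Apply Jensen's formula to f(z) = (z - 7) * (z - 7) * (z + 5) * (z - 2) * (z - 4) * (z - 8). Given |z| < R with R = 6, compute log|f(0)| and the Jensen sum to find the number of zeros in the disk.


Jensen's formula: (1/2pi)*integral log|f(Re^it)|dt = log|f(0)| + sum_{|a_k|<R} log(R/|a_k|)
Step 1: f(0) = (-7) * (-7) * 5 * (-2) * (-4) * (-8) = -15680
Step 2: log|f(0)| = log|7| + log|7| + log|-5| + log|2| + log|4| + log|8| = 9.6601
Step 3: Zeros inside |z| < 6: -5, 2, 4
Step 4: Jensen sum = log(6/5) + log(6/2) + log(6/4) = 1.6864
Step 5: n(R) = number of terms in the Jensen sum = count of zeros inside |z| < 6 = 3

3


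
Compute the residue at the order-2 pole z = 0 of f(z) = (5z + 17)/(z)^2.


Step 1: Pole of order 2 at z = 0
Step 2: Res = lim d/dz [(z)^2 * f(z)] as z -> 0
Step 3: (z)^2 * f(z) = 5z + 17
Step 4: d/dz[5z + 17] = 5

5


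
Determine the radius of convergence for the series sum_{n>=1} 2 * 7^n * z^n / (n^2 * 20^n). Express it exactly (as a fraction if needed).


Step 1: General term a_n = 2 * 7^n / (n^2 * 20^n)
Step 2: By the root test, |a_n|^(1/n) = 2^(1/n) * 7 / (n^(2/n) * 20) -> 7/20 as n -> infinity (since 2^(1/n) -> 1 and n^(2/n) -> 1)
Step 3: R = 1/lim|a_n|^(1/n) = 20/7

20/7


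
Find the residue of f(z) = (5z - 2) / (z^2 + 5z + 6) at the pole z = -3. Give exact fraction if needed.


Step 1: Q(z) = z^2 + 5z + 6 = (z + 3)(z + 2)
Step 2: Q'(z) = 2z + 5
Step 3: Q'(-3) = -1, P(-3) = -17
Step 4: Res = P(-3)/Q'(-3) = -17/(-1) = 17

17


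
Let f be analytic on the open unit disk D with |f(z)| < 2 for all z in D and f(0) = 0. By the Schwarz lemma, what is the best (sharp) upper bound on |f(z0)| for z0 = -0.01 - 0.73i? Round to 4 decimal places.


Step 1: g = f/2 maps D -> D with g(0) = 0, so by the Schwarz lemma |g(z)| <= |z|, i.e. |f(z)| <= 2|z|; this is sharp (f(z) = 2z).
Step 2: |z0|^2 = (-0.01)^2 + (-0.73)^2 = 0.533
Step 3: |z0| = sqrt(0.533) = 0.730068
Step 4: Best bound = 2 * |z0| = 2 * 0.730068 = 1.4601

1.4601


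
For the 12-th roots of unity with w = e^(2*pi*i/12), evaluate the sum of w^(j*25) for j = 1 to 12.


Step 1: The sum sum_{j=1}^{n} w^(k*j) equals n if n | k, else 0.
Step 2: Here n = 12, k = 25
Step 3: Does n divide k? 12 | 25 -> False
Step 4: Sum = 0

0


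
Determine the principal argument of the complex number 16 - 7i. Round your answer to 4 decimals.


Step 1: z = 16 - 7i
Step 2: arg(z) = atan2(-7, 16)
Step 3: arg(z) = -0.4124

-0.4124


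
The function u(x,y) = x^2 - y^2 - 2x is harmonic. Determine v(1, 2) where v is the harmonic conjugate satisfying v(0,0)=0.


Step 1: v_x = -u_y = 2y + 0
Step 2: v_y = u_x = 2x - 2
Step 3: v = 2xy - 2y + C
Step 4: v(0,0) = 0 => C = 0
Step 5: v(1, 2) = 0

0


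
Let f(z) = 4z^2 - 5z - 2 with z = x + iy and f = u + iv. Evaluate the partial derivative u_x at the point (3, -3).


Step 1: f(z) = 4(x+iy)^2 - 5(x+iy) - 2
Step 2: u = 4(x^2 - y^2) - 5x - 2
Step 3: u_x = 8x - 5
Step 4: At (3, -3): u_x = 24 - 5 = 19

19


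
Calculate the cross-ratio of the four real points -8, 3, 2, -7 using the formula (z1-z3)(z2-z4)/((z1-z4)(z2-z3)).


Step 1: (z1-z3)(z2-z4) = (-10) * 10 = -100
Step 2: (z1-z4)(z2-z3) = (-1) * 1 = -1
Step 3: Cross-ratio = 100/1 = 100

100


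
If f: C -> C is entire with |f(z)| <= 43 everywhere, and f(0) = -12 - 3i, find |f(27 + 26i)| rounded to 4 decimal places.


Step 1: By Liouville's theorem, a bounded entire function is constant.
Step 2: f(z) = f(0) = -12 - 3i for all z.
Step 3: |f(w)| = |-12 - 3i| = sqrt(144 + 9)
Step 4: = 12.3693

12.3693


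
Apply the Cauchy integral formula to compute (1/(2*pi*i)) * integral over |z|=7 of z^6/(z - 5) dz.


Step 1: f(z) = z^6, a = 5 is inside |z| = 7
Step 2: By Cauchy integral formula: (1/(2pi*i)) * integral = f(a)
Step 3: f(5) = 5^6 = 15625

15625


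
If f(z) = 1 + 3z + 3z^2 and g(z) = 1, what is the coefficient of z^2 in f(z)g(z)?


Step 1: z^2 term in f*g comes from: (1)*(0) + (3z)*(0) + (3z^2)*(1)
Step 2: = 0 + 0 + 3
Step 3: = 3

3


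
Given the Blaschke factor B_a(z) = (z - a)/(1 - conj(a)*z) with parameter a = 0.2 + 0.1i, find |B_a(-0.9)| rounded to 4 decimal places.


Step 1: Numerator z0 - a = -0.9 - (0.2 + 0.1i) = -1.1 - 0.1i
Step 2: Denominator 1 - conj(a)*z0 = 1 - (0.2 - 0.1i)*(-0.9) = 1.18 - 0.09i
Step 3: |z0 - a|^2 = (-1.1)^2 + (-0.1)^2 = 1.22; |1 - conj(a)*z0|^2 = 1.18^2 + (-0.09)^2 = 1.4005
Step 4: |B_a(-0.9)| = sqrt(1.22 / 1.4005) = sqrt(0.871117)
Step 5: = 0.9333

0.9333


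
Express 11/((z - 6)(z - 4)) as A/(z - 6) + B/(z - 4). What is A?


Step 1: Multiply both sides by (z - 6) and set z = 6
Step 2: A = 11 / (6 - 4)
Step 3: A = 11 / 2
Step 4: A = 11/2

11/2


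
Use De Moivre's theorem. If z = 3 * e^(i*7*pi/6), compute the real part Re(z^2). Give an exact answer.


Step 1: By De Moivre's theorem, z^2 = 3^2 * e^(i*2*7*pi/6) = 9 * (cos(7*pi/3) + i*sin(7*pi/3))
Step 2: |z|^2 = 3^2 = 9
Step 3: Reduce the angle mod 2*pi: 7*pi/3 - 2*pi = pi/3
Step 4: cos(pi/3) = 1/2
Step 5: Re(z^2) = 9 * 1/2 = 9/2

9/2


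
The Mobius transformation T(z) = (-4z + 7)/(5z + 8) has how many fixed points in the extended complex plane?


Step 1: Fixed points satisfy T(z) = z
Step 2: 5z^2 + 12z - 7 = 0
Step 3: Discriminant = 12^2 - 4*5*(-7) = 284
Step 4: Number of fixed points = 2

2


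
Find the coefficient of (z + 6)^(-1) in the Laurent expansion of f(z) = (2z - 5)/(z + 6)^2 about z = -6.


Step 1: Write the numerator in powers of (z + 6): 2z - 5 = 2(z + 6) + (2*(-6) - 5) = 2(z + 6) - 17
Step 2: Divide by (z + 6)^2: f(z) = -17(z + 6)^(-2) + 2(z + 6)^(-1)
Step 3: This finite sum is the Laurent series of f about z = -6.
Step 4: Coefficient of (z + 6)^(-1) = coefficient of (z + 6) in the re-centred numerator = 2

2


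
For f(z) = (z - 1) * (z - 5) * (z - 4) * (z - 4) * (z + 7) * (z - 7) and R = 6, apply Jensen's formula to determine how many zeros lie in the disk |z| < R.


Jensen's formula: (1/2pi)*integral log|f(Re^it)|dt = log|f(0)| + sum_{|a_k|<R} log(R/|a_k|)
Step 1: f(0) = (-1) * (-5) * (-4) * (-4) * 7 * (-7) = -3920
Step 2: log|f(0)| = log|1| + log|5| + log|4| + log|4| + log|-7| + log|7| = 8.2738
Step 3: Zeros inside |z| < 6: 1, 5, 4, 4
Step 4: Jensen sum = log(6/1) + log(6/5) + log(6/4) + log(6/4) = 2.785
Step 5: n(R) = number of terms in the Jensen sum = count of zeros inside |z| < 6 = 4

4


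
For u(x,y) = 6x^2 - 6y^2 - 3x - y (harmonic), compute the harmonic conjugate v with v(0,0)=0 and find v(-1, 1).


Step 1: v_x = -u_y = 12y + 1
Step 2: v_y = u_x = 12x - 3
Step 3: v = 12xy + x - 3y + C
Step 4: v(0,0) = 0 => C = 0
Step 5: v(-1, 1) = -16

-16


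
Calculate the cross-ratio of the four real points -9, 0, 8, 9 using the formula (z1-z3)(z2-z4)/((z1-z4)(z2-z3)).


Step 1: (z1-z3)(z2-z4) = (-17) * (-9) = 153
Step 2: (z1-z4)(z2-z3) = (-18) * (-8) = 144
Step 3: Cross-ratio = 153/144 = 17/16

17/16


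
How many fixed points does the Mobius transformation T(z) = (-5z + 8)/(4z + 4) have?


Step 1: Fixed points satisfy T(z) = z
Step 2: 4z^2 + 9z - 8 = 0
Step 3: Discriminant = 9^2 - 4*4*(-8) = 209
Step 4: Number of fixed points = 2

2


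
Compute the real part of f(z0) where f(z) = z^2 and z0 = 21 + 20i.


Step 1: z0 = 21 + 20i
Step 2: z0^2 = 21^2 - 20^2 + 840i
Step 3: real part = 441 - 400 = 41

41


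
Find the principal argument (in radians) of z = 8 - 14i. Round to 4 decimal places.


Step 1: z = 8 - 14i
Step 2: arg(z) = atan2(-14, 8)
Step 3: arg(z) = -1.0517

-1.0517


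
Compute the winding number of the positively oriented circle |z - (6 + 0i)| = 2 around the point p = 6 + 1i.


Step 1: Center c = (6, 0), radius = 2
Step 2: |p - c|^2 = 0^2 + 1^2 = 1
Step 3: r^2 = 4
Step 4: |p-c| < r so winding number = 1

1


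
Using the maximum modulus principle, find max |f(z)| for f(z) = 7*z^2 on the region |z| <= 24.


Step 1: On |z| = 24, |f(z)| = 7 * |z|^2 = 7 * 24^2
Step 2: By maximum modulus principle, maximum is on boundary.
Step 3: Maximum = 7 * 576 = 4032

4032


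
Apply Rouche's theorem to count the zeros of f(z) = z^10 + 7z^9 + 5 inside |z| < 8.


Step 1: On |z| = 8 the three terms have sizes |z^10| = 8^10 = 1073741824, |7z^9| = 7*8^9 = 939524096, |5| = 5
Step 2: The dominant term is g(z) = z^10; let h(z) = 7z^9 + 5 so f = g + h
Step 3: On |z| = 8: |g| = 1073741824 and |h| <= 939524096 + 5 = 939524101
Step 4: Since 1073741824 > 939524101, |h| < |g| on |z| = 8, so by Rouche f has the same number of zeros as g inside |z| < 8
Step 5: g(z) = z^10 has 10 zeros (all at the origin) inside |z| < 8. Answer = 10

10


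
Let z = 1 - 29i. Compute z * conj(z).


Step 1: conj(z) = 1 + 29i
Step 2: z * conj(z) = 1^2 + (-29)^2
Step 3: = 1 + 841 = 842

842


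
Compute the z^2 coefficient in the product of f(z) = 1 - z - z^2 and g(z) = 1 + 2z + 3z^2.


Step 1: z^2 term in f*g comes from: (1)*(3z^2) + (-z)*(2z) + (-z^2)*(1)
Step 2: = 3 - 2 - 1
Step 3: = 0

0


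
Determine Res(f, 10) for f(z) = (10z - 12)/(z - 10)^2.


Step 1: Pole of order 2 at z = 10
Step 2: Res = lim d/dz [(z - 10)^2 * f(z)] as z -> 10
Step 3: (z - 10)^2 * f(z) = 10z - 12
Step 4: d/dz[10z - 12] = 10

10


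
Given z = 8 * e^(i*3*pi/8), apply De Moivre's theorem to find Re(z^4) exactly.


Step 1: By De Moivre's theorem, z^4 = 8^4 * e^(i*4*3*pi/8) = 4096 * (cos(3*pi/2) + i*sin(3*pi/2))
Step 2: |z|^4 = 8^4 = 4096
Step 3: The angle 3*pi/2 already lies in [0, 2*pi)
Step 4: cos(3*pi/2) = 0
Step 5: Re(z^4) = 4096 * 0 = 0

0


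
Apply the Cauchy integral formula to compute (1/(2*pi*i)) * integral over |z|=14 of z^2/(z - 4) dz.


Step 1: f(z) = z^2, a = 4 is inside |z| = 14
Step 2: By Cauchy integral formula: (1/(2pi*i)) * integral = f(a)
Step 3: f(4) = 4^2 = 16

16
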